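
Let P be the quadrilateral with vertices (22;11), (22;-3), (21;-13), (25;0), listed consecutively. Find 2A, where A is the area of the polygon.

Using the shoelace formula, 2A = |[22·(-3) − 22·11] + [22·(-13) − 21·(-3)] + [21·0 − 25·(-13)] + [25·11 − 22·0]| = 69, so the area is 34.5.

69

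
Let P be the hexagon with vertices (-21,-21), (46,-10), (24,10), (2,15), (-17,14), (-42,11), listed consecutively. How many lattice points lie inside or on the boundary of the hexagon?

2011

Using the shoelace formula, 2A = |((-21)·(-10) − 46·(-21)) + (46·10 − 24·(-10)) + (24·15 − 2·10) + (2·14 − (-17)·15) + ((-17)·11 − (-42)·14) + ((-42)·(-21) − (-21)·11)| = 4013, so the area is 4013/2.
Summing gcd(|Δx|,|Δy|) over the edges gives the boundary count: gcd(67,11) + gcd(22,20) + gcd(22,5) + gcd(19,1) + gcd(25,3) + gcd(21,32) = 1+2+1+1+1+1 = 7.
Pick's theorem gives I = A − B/2 + 1 = 4013/2 − 7/2 + 1 = 2004, so the closed region contains I + B = 2004 + 7 = 2011 lattice points.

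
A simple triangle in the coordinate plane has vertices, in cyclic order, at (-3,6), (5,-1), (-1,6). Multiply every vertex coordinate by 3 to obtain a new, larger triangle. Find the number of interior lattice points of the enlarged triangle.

58

Using the shoelace formula, 2A = |[(-3)·(-1) − 5·6] + [5·6 − (-1)·(-1)] + [(-1)·6 − (-3)·6]| = 14, so the area is 7.
Along each edge there are gcd(|Δx|,|Δy|)+1 lattice points, so counting each shared vertex once the boundary has gcd(8,7) + gcd(6,7) + gcd(2,0) = 1+1+2 = 4.
Scaling by 3 multiplies the area by 3² = 9 (so the new area is 63) and multiplies the boundary lattice-point count by 3, giving 12.
By Pick's theorem, the interior count of the dilated polygon is 63 − 12/2 + 1 = 58.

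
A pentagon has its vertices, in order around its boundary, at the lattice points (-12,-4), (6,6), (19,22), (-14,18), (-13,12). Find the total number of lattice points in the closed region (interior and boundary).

By the shoelace formula, twice the signed area is |[(-12)·6 − 6·(-4)] + [6·22 − 19·6] + [19·18 − (-14)·22] + [(-14)·12 − (-13)·18] + [(-13)·(-4) − (-12)·12]| = 882, so the area is 441.
The number of boundary lattice points is Σ gcd(|Δx|,|Δy|) = gcd(18,10) + gcd(13,16) + gcd(33,4) + gcd(1,6) + gcd(1,16) = 2+1+1+1+1 = 6.
Pick's theorem gives I = A − B/2 + 1 = 441 − 6/2 + 1 = 439, so the closed region contains I + B = 439 + 6 = 445 lattice points.

445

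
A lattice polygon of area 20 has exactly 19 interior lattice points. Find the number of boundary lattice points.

4

Pick's theorem gives A = I + B/2 − 1, so B = 2(A − I + 1) = 2(20 − 19 + 1) = 4.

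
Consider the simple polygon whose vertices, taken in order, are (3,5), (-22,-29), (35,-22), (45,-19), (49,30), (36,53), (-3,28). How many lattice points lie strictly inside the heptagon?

3354

The shoelace formula gives twice the area as |(3·(-29) − (-22)·5) + ((-22)·(-22) − 35·(-29)) + (35·(-19) − 45·(-22)) + (45·30 − 49·(-19)) + (49·53 − 36·30) + (36·28 − (-3)·53) + ((-3)·5 − 3·28)| = 6713, so the area is 3356.5.
The number of boundary lattice points is Σ gcd(|Δx|,|Δy|) = gcd(25,34) + gcd(57,7) + gcd(10,3) + gcd(4,49) + gcd(13,23) + gcd(39,25) + gcd(6,23) = 1+1+1+1+1+1+1 = 7.
By Pick's theorem A = I + B/2 − 1, so I = 3356.5 − 7/2 + 1 = 3354.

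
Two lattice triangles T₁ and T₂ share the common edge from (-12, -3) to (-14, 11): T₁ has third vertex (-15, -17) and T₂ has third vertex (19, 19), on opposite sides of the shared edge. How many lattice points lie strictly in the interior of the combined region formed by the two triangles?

The union is the simple quadrilateral with vertices (-12, -3), (-15, -17), (-14, 11), (19, 19) in order.
Using the shoelace formula, 2A = |((-12)·(-17) − (-15)·(-3)) + ((-15)·11 − (-14)·(-17)) + ((-14)·19 − 19·11) + (19·(-3) − (-12)·19)| = 548, so the area is 274.
The number of boundary lattice points is Σ gcd(|Δx|,|Δy|) = gcd(3,14) + gcd(1,28) + gcd(33,8) + gcd(31,22) = 1+1+1+1 = 4.
By Pick's theorem I = A − B/2 + 1 = 274 − 4/2 + 1 = 273.

273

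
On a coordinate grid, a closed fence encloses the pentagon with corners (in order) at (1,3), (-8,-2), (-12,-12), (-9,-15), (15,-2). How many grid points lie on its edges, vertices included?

8

The number of boundary lattice points is Σ gcd(|Δx|,|Δy|) = gcd(9,5) + gcd(4,10) + gcd(3,3) + gcd(24,13) + gcd(14,5) = 1+2+3+1+1 = 8.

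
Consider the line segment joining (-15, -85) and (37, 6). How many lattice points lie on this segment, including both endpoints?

14

The number of lattice points on a segment between lattice points is gcd(|Δx|,|Δy|) + 1 = gcd(52,91) + 1 = 13 + 1 = 14.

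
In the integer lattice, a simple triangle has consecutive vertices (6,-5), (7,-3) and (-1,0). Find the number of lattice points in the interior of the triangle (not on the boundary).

By the shoelace formula, twice the signed area is |[6·(-3) − 7·(-5)] + [7·0 − (-1)·(-3)] + [(-1)·(-5) − 6·0]| = 19, so the area is 9.5.
Along each edge there are gcd(|Δx|,|Δy|)+1 lattice points, so counting each shared vertex once the boundary has gcd(1,2) + gcd(8,3) + gcd(7,5) = 1+1+1 = 3.
Pick's theorem gives I = A − B/2 + 1 = 9.5 − 3/2 + 1 = 9.

9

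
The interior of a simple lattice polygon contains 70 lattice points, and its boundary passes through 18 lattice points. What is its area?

78

Pick's theorem states A = I + B/2 − 1, so A = 70 + 18/2 − 1 = 78.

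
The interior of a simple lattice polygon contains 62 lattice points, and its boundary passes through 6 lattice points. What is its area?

64

By Pick's theorem, A = I + B/2 − 1 = 62 + 6/2 − 1 = 64.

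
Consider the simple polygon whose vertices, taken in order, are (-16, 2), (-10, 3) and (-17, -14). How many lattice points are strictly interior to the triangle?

By the shoelace formula, twice the signed area is |[(-16)·3 − (-10)·2] + [(-10)·(-14) − (-17)·3] + [(-17)·2 − (-16)·(-14)]| = 95, so the area is 95/2.
Along each edge there are gcd(|Δx|,|Δy|)+1 lattice points, so counting each shared vertex once the boundary has gcd(6,1) + gcd(7,17) + gcd(1,16) = 1+1+1 = 3.
By Pick's theorem A = I + B/2 − 1, so I = 95/2 − 3/2 + 1 = 47.

47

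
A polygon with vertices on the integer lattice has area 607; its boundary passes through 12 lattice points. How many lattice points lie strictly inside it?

602

Pick's theorem A = I + B/2 − 1 rearranges to I = A − B/2 + 1 = 607 − 12/2 + 1 = 602.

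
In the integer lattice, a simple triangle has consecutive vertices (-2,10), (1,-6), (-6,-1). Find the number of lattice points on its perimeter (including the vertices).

3

Summing gcd(|Δx|,|Δy|) over the edges gives the boundary count: gcd(3,16) + gcd(7,5) + gcd(4,11) = 1+1+1 = 3.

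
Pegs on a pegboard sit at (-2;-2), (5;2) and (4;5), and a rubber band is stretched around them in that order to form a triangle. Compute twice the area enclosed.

25

Using the shoelace formula, 2A = |[(-2)·2 − 5·(-2)] + [5·5 − 4·2] + [4·(-2) − (-2)·5]| = 25, so the area is 12.5.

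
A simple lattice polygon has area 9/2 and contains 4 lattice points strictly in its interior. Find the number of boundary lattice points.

3

Pick's theorem gives A = I + B/2 − 1, so B = 2(A − I + 1) = 2(9/2 − 4 + 1) = 3.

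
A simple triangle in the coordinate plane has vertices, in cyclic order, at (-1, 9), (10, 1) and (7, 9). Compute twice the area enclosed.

Using the shoelace formula, 2A = |((-1)·1 − 10·9) + (10·9 − 7·1) + (7·9 − (-1)·9)| = 64, so the area is 32.

64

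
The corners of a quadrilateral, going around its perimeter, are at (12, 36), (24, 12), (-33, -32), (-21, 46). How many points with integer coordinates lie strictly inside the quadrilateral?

The shoelace formula gives twice the area as |(12·12 − 24·36) + (24·(-32) − (-33)·12) + ((-33)·46 − (-21)·(-32)) + ((-21)·36 − 12·46)| = 4590, so the area is 2295.
Along each edge there are gcd(|Δx|,|Δy|)+1 lattice points, so counting each shared vertex once the boundary has gcd(12,24) + gcd(57,44) + gcd(12,78) + gcd(33,10) = 12+1+6+1 = 20.
By Pick's theorem A = I + B/2 − 1, so I = 2295 − 20/2 + 1 = 2286.

2286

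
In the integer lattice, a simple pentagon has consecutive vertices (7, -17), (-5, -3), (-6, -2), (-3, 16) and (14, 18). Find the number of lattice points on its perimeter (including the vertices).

14

Summing gcd(|Δx|,|Δy|) over the edges gives the boundary count: gcd(12,14) + gcd(1,1) + gcd(3,18) + gcd(17,2) + gcd(7,35) = 2+1+3+1+7 = 14.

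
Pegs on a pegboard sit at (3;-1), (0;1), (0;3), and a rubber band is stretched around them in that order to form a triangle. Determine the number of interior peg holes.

2

Using the shoelace formula, 2A = |(3·1 − 0·(-1)) + (0·3 − 0·1) + (0·(-1) − 3·3)| = 6, so the area is 3.
Summing gcd(|Δx|,|Δy|) over the edges gives the boundary count: gcd(3,2) + gcd(0,2) + gcd(3,4) = 1+2+1 = 4.
By Pick's theorem A = I + B/2 − 1, so I = 3 − 4/2 + 1 = 2.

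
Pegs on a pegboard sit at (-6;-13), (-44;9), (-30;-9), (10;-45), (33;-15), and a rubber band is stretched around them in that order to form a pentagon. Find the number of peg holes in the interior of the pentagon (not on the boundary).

1144

Using the shoelace formula, 2A = |((-6)·9 − (-44)·(-13)) + ((-44)·(-9) − (-30)·9) + ((-30)·(-45) − 10·(-9)) + (10·(-15) − 33·(-45)) + (33·(-13) − (-6)·(-15))| = 2296, so the area is 1148.
Along each edge there are gcd(|Δx|,|Δy|)+1 lattice points, so counting each shared vertex once the boundary has gcd(38,22) + gcd(14,18) + gcd(40,36) + gcd(23,30) + gcd(39,2) = 2+2+4+1+1 = 10.
Pick's theorem gives I = A − B/2 + 1 = 1148 − 10/2 + 1 = 1144.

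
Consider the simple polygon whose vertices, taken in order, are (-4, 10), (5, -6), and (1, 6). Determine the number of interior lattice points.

20

By the shoelace formula, twice the signed area is |[(-4)·(-6) − 5·10] + [5·6 − 1·(-6)] + [1·10 − (-4)·6]| = 44, so the area is 22.
The number of boundary lattice points is Σ gcd(|Δx|,|Δy|) = gcd(9,16) + gcd(4,12) + gcd(5,4) = 1+4+1 = 6.
Pick's theorem gives I = A − B/2 + 1 = 22 − 6/2 + 1 = 20.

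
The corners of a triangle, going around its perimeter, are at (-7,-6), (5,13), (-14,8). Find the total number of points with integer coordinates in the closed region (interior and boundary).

156

The shoelace formula gives twice the area as |[(-7)·13 − 5·(-6)] + [5·8 − (-14)·13] + [(-14)·(-6) − (-7)·8]| = 301, so the area is 301/2.
Summing gcd(|Δx|,|Δy|) over the edges gives the boundary count: gcd(12,19) + gcd(19,5) + gcd(7,14) = 1+1+7 = 9.
Pick's theorem gives I = A − B/2 + 1 = 301/2 − 9/2 + 1 = 147, so the closed region contains I + B = 147 + 9 = 156 lattice points.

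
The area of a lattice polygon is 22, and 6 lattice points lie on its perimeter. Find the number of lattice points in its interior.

20

Pick's theorem A = I + B/2 − 1 rearranges to I = A − B/2 + 1 = 22 − 6/2 + 1 = 20.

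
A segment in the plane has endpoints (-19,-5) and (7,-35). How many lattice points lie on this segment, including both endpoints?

The number of lattice points on a segment between lattice points is gcd(|Δx|,|Δy|) + 1 = gcd(26,30) + 1 = 2 + 1 = 3.

3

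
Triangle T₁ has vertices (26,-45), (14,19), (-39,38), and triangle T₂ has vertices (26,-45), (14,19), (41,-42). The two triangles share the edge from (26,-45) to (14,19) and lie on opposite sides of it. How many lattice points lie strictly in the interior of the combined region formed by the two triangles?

The union is the simple quadrilateral with vertices (26,-45), (-39,38), (14,19), (41,-42) in order.
The shoelace formula gives twice the area as |(26·38 − (-39)·(-45)) + ((-39)·19 − 14·38) + (14·(-42) − 41·19) + (41·(-45) − 26·(-42))| = 4160, so the area is 2080.
Summing gcd(|Δx|,|Δy|) over the edges gives the boundary count: gcd(65,83) + gcd(53,19) + gcd(27,61) + gcd(15,3) = 1+1+1+3 = 6.
By Pick's theorem I = A − B/2 + 1 = 2080 − 6/2 + 1 = 2078.

2078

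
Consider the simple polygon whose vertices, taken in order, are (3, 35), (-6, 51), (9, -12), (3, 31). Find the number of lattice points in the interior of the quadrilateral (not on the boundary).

148

The shoelace formula gives twice the area as |[3·51 − (-6)·35] + [(-6)·(-12) − 9·51] + [9·31 − 3·(-12)] + [3·35 − 3·31]| = 303, so the area is 151.5.
The number of boundary lattice points is Σ gcd(|Δx|,|Δy|) = gcd(9,16) + gcd(15,63) + gcd(6,43) + gcd(0,4) = 1+3+1+4 = 9.
By Pick's theorem A = I + B/2 − 1, so I = 151.5 − 9/2 + 1 = 148.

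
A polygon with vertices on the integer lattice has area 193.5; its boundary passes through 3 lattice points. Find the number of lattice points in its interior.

193

From Pick's theorem, I = A − B/2 + 1 = 193.5 − 3/2 + 1 = 193.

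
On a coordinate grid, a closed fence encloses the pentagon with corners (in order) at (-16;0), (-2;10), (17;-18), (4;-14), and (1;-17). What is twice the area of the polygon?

By the shoelace formula, twice the signed area is |[(-16)·10 − (-2)·0] + [(-2)·(-18) − 17·10] + [17·(-14) − 4·(-18)] + [4·(-17) − 1·(-14)] + [1·0 − (-16)·(-17)]| = 786, so the area is 393.

786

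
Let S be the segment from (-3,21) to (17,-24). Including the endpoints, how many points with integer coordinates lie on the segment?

The number of lattice points on a segment between lattice points is gcd(|Δx|,|Δy|) + 1 = gcd(20,45) + 1 = 5 + 1 = 6.

6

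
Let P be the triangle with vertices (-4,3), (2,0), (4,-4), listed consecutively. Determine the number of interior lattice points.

7

The shoelace formula gives twice the area as |((-4)·0 − 2·3) + (2·(-4) − 4·0) + (4·3 − (-4)·(-4))| = 18, so the area is 9.
Summing gcd(|Δx|,|Δy|) over the edges gives the boundary count: gcd(6,3) + gcd(2,4) + gcd(8,7) = 3+2+1 = 6.
Pick's theorem gives I = A − B/2 + 1 = 9 − 6/2 + 1 = 7.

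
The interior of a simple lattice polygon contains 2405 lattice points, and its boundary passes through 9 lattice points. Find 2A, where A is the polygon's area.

Pick's theorem states A = I + B/2 − 1, so A = 2405 + 9/2 − 1 = 4817/2.
Hence 2A = 4817.

4817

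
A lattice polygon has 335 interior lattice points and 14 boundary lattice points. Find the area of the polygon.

Pick's theorem states A = I + B/2 − 1, so A = 335 + 14/2 − 1 = 341.

341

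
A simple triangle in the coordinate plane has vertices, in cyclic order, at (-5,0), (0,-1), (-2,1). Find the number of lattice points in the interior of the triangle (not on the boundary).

Using the shoelace formula, 2A = |[(-5)·(-1) − 0·0] + [0·1 − (-2)·(-1)] + [(-2)·0 − (-5)·1]| = 8, so the area is 4.
The number of boundary lattice points is Σ gcd(|Δx|,|Δy|) = gcd(5,1) + gcd(2,2) + gcd(3,1) = 1+2+1 = 4.
Pick's theorem gives I = A − B/2 + 1 = 4 − 4/2 + 1 = 3.

3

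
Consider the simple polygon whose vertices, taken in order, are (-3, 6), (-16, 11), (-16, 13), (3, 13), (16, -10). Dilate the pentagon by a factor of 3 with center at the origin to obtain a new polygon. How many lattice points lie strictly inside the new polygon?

1711

By the shoelace formula, twice the signed area is |[(-3)·11 − (-16)·6] + [(-16)·13 − (-16)·11] + [(-16)·13 − 3·13] + [3·(-10) − 16·13] + [16·6 − (-3)·(-10)]| = 388, so the area is 194.
The number of boundary lattice points is Σ gcd(|Δx|,|Δy|) = gcd(13,5) + gcd(0,2) + gcd(19,0) + gcd(13,23) + gcd(19,16) = 1+2+19+1+1 = 24.
Scaling by 3 multiplies the area by 3² = 9 (so the new area is 1746) and multiplies the boundary lattice-point count by 3, giving 72.
By Pick's theorem, the interior count of the dilated polygon is 1746 − 72/2 + 1 = 1711.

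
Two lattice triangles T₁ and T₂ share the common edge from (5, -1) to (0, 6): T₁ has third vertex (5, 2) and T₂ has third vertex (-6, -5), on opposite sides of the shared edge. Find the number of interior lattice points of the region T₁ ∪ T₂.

54

The union is the simple quadrilateral with vertices (5, -1), (5, 2), (0, 6), (-6, -5) in order.
Using the shoelace formula, 2A = |(5·2 − 5·(-1)) + (5·6 − 0·2) + (0·(-5) − (-6)·6) + ((-6)·(-1) − 5·(-5))| = 112, so the area is 56.
Along each edge there are gcd(|Δx|,|Δy|)+1 lattice points, so counting each shared vertex once the boundary has gcd(0,3) + gcd(5,4) + gcd(6,11) + gcd(11,4) = 3+1+1+1 = 6.
By Pick's theorem I = A − B/2 + 1 = 56 − 6/2 + 1 = 54.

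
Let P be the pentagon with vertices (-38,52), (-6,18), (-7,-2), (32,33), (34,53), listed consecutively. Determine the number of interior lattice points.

1975

By the shoelace formula, twice the signed area is |[(-38)·18 − (-6)·52] + [(-6)·(-2) − (-7)·18] + [(-7)·33 − 32·(-2)] + [32·53 − 34·33] + [34·52 − (-38)·53]| = 3955, so the area is 1977.5.
Summing gcd(|Δx|,|Δy|) over the edges gives the boundary count: gcd(32,34) + gcd(1,20) + gcd(39,35) + gcd(2,20) + gcd(72,1) = 2+1+1+2+1 = 7.
Pick's theorem gives I = A − B/2 + 1 = 1977.5 − 7/2 + 1 = 1975.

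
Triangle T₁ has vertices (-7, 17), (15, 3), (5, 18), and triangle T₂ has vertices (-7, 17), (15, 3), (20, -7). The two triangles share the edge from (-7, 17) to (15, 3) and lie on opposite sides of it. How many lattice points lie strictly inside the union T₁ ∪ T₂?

164

The union is the simple quadrilateral with vertices (-7, 17), (5, 18), (15, 3), (20, -7) in order.
Using the shoelace formula, 2A = |[(-7)·18 − 5·17] + [5·3 − 15·18] + [15·(-7) − 20·3] + [20·17 − (-7)·(-7)]| = 340, so the area is 170.
Summing gcd(|Δx|,|Δy|) over the edges gives the boundary count: gcd(12,1) + gcd(10,15) + gcd(5,10) + gcd(27,24) = 1+5+5+3 = 14.
By Pick's theorem I = A − B/2 + 1 = 170 − 14/2 + 1 = 164.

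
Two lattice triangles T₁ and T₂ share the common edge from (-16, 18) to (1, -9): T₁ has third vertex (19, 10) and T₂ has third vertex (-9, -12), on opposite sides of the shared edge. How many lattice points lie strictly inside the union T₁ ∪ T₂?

The union is the simple quadrilateral with vertices (-16, 18), (19, 10), (1, -9), (-9, -12) in order.
Using the shoelace formula, 2A = |[(-16)·10 − 19·18] + [19·(-9) − 1·10] + [1·(-12) − (-9)·(-9)] + [(-9)·18 − (-16)·(-12)]| = 1130, so the area is 565.
Along each edge there are gcd(|Δx|,|Δy|)+1 lattice points, so counting each shared vertex once the boundary has gcd(35,8) + gcd(18,19) + gcd(10,3) + gcd(7,30) = 1+1+1+1 = 4.
By Pick's theorem I = A − B/2 + 1 = 565 − 4/2 + 1 = 564.

564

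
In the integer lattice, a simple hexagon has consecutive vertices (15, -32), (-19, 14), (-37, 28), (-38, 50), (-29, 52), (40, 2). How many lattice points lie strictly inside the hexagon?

Using the shoelace formula, 2A = |(15·14 − (-19)·(-32)) + ((-19)·28 − (-37)·14) + ((-37)·50 − (-38)·28) + ((-38)·52 − (-29)·50) + ((-29)·2 − 40·52) + (40·(-32) − 15·2)| = 5172, so the area is 2586.
Along each edge there are gcd(|Δx|,|Δy|)+1 lattice points, so counting each shared vertex once the boundary has gcd(34,46) + gcd(18,14) + gcd(1,22) + gcd(9,2) + gcd(69,50) + gcd(25,34) = 2+2+1+1+1+1 = 8.
By Pick's theorem A = I + B/2 − 1, so I = 2586 − 8/2 + 1 = 2583.

2583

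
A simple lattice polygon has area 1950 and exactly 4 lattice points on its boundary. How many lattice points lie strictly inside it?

Pick's theorem A = I + B/2 − 1 rearranges to I = A − B/2 + 1 = 1950 − 4/2 + 1 = 1949.

1949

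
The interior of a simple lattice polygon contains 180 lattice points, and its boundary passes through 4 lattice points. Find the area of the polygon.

Pick's theorem states A = I + B/2 − 1, so A = 180 + 4/2 − 1 = 181.

181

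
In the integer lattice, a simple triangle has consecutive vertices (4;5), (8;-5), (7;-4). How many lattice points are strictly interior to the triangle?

1

The shoelace formula gives twice the area as |[4·(-5) − 8·5] + [8·(-4) − 7·(-5)] + [7·5 − 4·(-4)]| = 6, so the area is 3.
Along each edge there are gcd(|Δx|,|Δy|)+1 lattice points, so counting each shared vertex once the boundary has gcd(4,10) + gcd(1,1) + gcd(3,9) = 2+1+3 = 6.
Pick's theorem gives I = A − B/2 + 1 = 3 − 6/2 + 1 = 1.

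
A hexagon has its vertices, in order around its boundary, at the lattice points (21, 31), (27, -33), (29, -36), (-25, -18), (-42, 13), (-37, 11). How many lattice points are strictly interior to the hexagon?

By the shoelace formula, twice the signed area is |[21·(-33) − 27·31] + [27·(-36) − 29·(-33)] + [29·(-18) − (-25)·(-36)] + [(-25)·13 − (-42)·(-18)] + [(-42)·11 − (-37)·13] + [(-37)·31 − 21·11]| = 5407, so the area is 5407/2.
Along each edge there are gcd(|Δx|,|Δy|)+1 lattice points, so counting each shared vertex once the boundary has gcd(6,64) + gcd(2,3) + gcd(54,18) + gcd(17,31) + gcd(5,2) + gcd(58,20) = 2+1+18+1+1+2 = 25.
By Pick's theorem A = I + B/2 − 1, so I = 5407/2 − 25/2 + 1 = 2692.

2692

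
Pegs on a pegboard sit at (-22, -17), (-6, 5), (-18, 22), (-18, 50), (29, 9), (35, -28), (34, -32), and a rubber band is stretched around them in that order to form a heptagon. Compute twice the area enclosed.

4947

Using the shoelace formula, 2A = |((-22)·5 − (-6)·(-17)) + ((-6)·22 − (-18)·5) + ((-18)·50 − (-18)·22) + ((-18)·9 − 29·50) + (29·(-28) − 35·9) + (35·(-32) − 34·(-28)) + (34·(-17) − (-22)·(-32))| = 4947, so the area is 4947/2.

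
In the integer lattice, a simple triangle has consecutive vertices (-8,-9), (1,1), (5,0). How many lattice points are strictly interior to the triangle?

24

By the shoelace formula, twice the signed area is |((-8)·1 − 1·(-9)) + (1·0 − 5·1) + (5·(-9) − (-8)·0)| = 49, so the area is 24.5.
Summing gcd(|Δx|,|Δy|) over the edges gives the boundary count: gcd(9,10) + gcd(4,1) + gcd(13,9) = 1+1+1 = 3.
Pick's theorem gives I = A − B/2 + 1 = 24.5 − 3/2 + 1 = 24.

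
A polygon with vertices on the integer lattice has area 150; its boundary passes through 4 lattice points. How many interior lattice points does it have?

From Pick's theorem, I = A − B/2 + 1 = 150 − 4/2 + 1 = 149.

149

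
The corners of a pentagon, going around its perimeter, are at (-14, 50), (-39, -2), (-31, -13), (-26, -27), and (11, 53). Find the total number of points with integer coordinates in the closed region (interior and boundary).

The shoelace formula gives twice the area as |((-14)·(-2) − (-39)·50) + ((-39)·(-13) − (-31)·(-2)) + ((-31)·(-27) − (-26)·(-13)) + ((-26)·53 − 11·(-27)) + (11·50 − (-14)·53)| = 3133, so the area is 3133/2.
Along each edge there are gcd(|Δx|,|Δy|)+1 lattice points, so counting each shared vertex once the boundary has gcd(25,52) + gcd(8,11) + gcd(5,14) + gcd(37,80) + gcd(25,3) = 1+1+1+1+1 = 5.
Pick's theorem gives I = A − B/2 + 1 = 3133/2 − 5/2 + 1 = 1565, so the closed region contains I + B = 1565 + 5 = 1570 lattice points.

1570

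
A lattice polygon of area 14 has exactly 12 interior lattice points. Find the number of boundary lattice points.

6

Pick's theorem gives A = I + B/2 − 1, so B = 2(A − I + 1) = 2(14 − 12 + 1) = 6.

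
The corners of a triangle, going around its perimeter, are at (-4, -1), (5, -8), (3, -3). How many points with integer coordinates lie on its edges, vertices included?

3

Summing gcd(|Δx|,|Δy|) over the edges gives the boundary count: gcd(9,7) + gcd(2,5) + gcd(7,2) = 1+1+1 = 3.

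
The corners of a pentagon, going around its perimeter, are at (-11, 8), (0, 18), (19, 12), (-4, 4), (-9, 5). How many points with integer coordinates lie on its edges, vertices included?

5

The number of boundary lattice points is Σ gcd(|Δx|,|Δy|) = gcd(11,10) + gcd(19,6) + gcd(23,8) + gcd(5,1) + gcd(2,3) = 1+1+1+1+1 = 5.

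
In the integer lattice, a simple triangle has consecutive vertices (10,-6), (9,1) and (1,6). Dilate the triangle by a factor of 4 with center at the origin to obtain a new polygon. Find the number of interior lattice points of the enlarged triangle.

Using the shoelace formula, 2A = |(10·1 − 9·(-6)) + (9·6 − 1·1) + (1·(-6) − 10·6)| = 51, so the area is 51/2.
The number of boundary lattice points is Σ gcd(|Δx|,|Δy|) = gcd(1,7) + gcd(8,5) + gcd(9,12) = 1+1+3 = 5.
Scaling by 4 multiplies the area by 4² = 16 (so the new area is 408) and multiplies the boundary lattice-point count by 4, giving 20.
By Pick's theorem, the interior count of the dilated polygon is 408 − 20/2 + 1 = 399.

399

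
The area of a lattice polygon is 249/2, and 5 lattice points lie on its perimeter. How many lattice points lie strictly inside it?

123

From Pick's theorem, I = A − B/2 + 1 = 249/2 − 5/2 + 1 = 123.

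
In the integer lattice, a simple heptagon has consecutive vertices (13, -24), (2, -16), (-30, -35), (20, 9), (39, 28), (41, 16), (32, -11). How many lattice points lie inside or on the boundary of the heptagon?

The shoelace formula gives twice the area as |[13·(-16) − 2·(-24)] + [2·(-35) − (-30)·(-16)] + [(-30)·9 − 20·(-35)] + [20·28 − 39·9] + [39·16 − 41·28] + [41·(-11) − 32·16] + [32·(-24) − 13·(-11)]| = 2183, so the area is 1091.5.
The number of boundary lattice points is Σ gcd(|Δx|,|Δy|) = gcd(11,8) + gcd(32,19) + gcd(50,44) + gcd(19,19) + gcd(2,12) + gcd(9,27) + gcd(19,13) = 1+1+2+19+2+9+1 = 35.
Pick's theorem gives I = A − B/2 + 1 = 1091.5 − 35/2 + 1 = 1075, so the closed region contains I + B = 1075 + 35 = 1110 lattice points.

1110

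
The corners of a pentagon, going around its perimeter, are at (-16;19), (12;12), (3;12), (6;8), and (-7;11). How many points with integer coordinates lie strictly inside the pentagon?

89

The shoelace formula gives twice the area as |((-16)·12 − 12·19) + (12·12 − 3·12) + (3·8 − 6·12) + (6·11 − (-7)·8) + ((-7)·19 − (-16)·11)| = 195, so the area is 195/2.
Along each edge there are gcd(|Δx|,|Δy|)+1 lattice points, so counting each shared vertex once the boundary has gcd(28,7) + gcd(9,0) + gcd(3,4) + gcd(13,3) + gcd(9,8) = 7+9+1+1+1 = 19.
By Pick's theorem A = I + B/2 − 1, so I = 195/2 − 19/2 + 1 = 89.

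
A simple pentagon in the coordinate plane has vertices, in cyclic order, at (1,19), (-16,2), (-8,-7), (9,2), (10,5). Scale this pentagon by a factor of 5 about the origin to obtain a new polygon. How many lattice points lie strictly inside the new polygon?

8586

The shoelace formula gives twice the area as |(1·2 − (-16)·19) + ((-16)·(-7) − (-8)·2) + ((-8)·2 − 9·(-7)) + (9·5 − 10·2) + (10·19 − 1·5)| = 691, so the area is 691/2.
Along each edge there are gcd(|Δx|,|Δy|)+1 lattice points, so counting each shared vertex once the boundary has gcd(17,17) + gcd(8,9) + gcd(17,9) + gcd(1,3) + gcd(9,14) = 17+1+1+1+1 = 21.
Scaling by 5 multiplies the area by 5² = 25 (so the new area is 17275/2) and multiplies the boundary lattice-point count by 5, giving 105.
By Pick's theorem, the interior count of the dilated polygon is 17275/2 − 105/2 + 1 = 8586.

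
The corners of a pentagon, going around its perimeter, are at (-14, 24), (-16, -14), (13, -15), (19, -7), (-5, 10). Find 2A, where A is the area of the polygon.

The shoelace formula gives twice the area as |((-14)·(-14) − (-16)·24) + ((-16)·(-15) − 13·(-14)) + (13·(-7) − 19·(-15)) + (19·10 − (-5)·(-7)) + ((-5)·24 − (-14)·10)| = 1371, so the area is 685.5.

1371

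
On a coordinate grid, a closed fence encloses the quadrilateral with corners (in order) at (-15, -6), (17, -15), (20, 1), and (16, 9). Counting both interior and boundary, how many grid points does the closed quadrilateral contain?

By the shoelace formula, twice the signed area is |((-15)·(-15) − 17·(-6)) + (17·1 − 20·(-15)) + (20·9 − 16·1) + (16·(-6) − (-15)·9)| = 847, so the area is 423.5.
Summing gcd(|Δx|,|Δy|) over the edges gives the boundary count: gcd(32,9) + gcd(3,16) + gcd(4,8) + gcd(31,15) = 1+1+4+1 = 7.
Pick's theorem gives I = A − B/2 + 1 = 423.5 − 7/2 + 1 = 421, so the closed region contains I + B = 421 + 7 = 428 lattice points.

428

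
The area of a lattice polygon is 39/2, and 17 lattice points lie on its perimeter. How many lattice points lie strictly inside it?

12

From Pick's theorem, I = A − B/2 + 1 = 39/2 − 17/2 + 1 = 12.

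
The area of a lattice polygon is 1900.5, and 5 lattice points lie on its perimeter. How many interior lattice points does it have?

From Pick's theorem, I = A − B/2 + 1 = 1900.5 − 5/2 + 1 = 1899.

1899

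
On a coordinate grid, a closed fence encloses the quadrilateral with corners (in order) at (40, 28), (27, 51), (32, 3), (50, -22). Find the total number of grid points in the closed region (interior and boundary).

Using the shoelace formula, 2A = |(40·51 − 27·28) + (27·3 − 32·51) + (32·(-22) − 50·3) + (50·28 − 40·(-22))| = 1159, so the area is 1159/2.
The number of boundary lattice points is Σ gcd(|Δx|,|Δy|) = gcd(13,23) + gcd(5,48) + gcd(18,25) + gcd(10,50) = 1+1+1+10 = 13.
Pick's theorem gives I = A − B/2 + 1 = 1159/2 − 13/2 + 1 = 574, so the closed region contains I + B = 574 + 13 = 587 lattice points.

587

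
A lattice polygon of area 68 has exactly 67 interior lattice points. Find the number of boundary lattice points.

Pick's theorem gives A = I + B/2 − 1, so B = 2(A − I + 1) = 2(68 − 67 + 1) = 4.

4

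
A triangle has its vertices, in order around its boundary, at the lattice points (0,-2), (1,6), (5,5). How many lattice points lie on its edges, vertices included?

The number of boundary lattice points is Σ gcd(|Δx|,|Δy|) = gcd(1,8) + gcd(4,1) + gcd(5,7) = 1+1+1 = 3.

3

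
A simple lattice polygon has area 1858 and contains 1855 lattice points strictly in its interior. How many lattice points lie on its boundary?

Pick's theorem gives A = I + B/2 − 1, so B = 2(A − I + 1) = 2(1858 − 1855 + 1) = 8.

8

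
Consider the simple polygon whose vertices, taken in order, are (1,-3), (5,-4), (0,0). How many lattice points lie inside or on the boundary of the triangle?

The shoelace formula gives twice the area as |(1·(-4) − 5·(-3)) + (5·0 − 0·(-4)) + (0·(-3) − 1·0)| = 11, so the area is 5.5.
Summing gcd(|Δx|,|Δy|) over the edges gives the boundary count: gcd(4,1) + gcd(5,4) + gcd(1,3) = 1+1+1 = 3.
Pick's theorem gives I = A − B/2 + 1 = 5.5 − 3/2 + 1 = 5, so the closed region contains I + B = 5 + 3 = 8 lattice points.

8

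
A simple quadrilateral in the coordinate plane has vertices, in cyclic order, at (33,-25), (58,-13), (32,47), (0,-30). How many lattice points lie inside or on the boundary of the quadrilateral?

The shoelace formula gives twice the area as |[33·(-13) − 58·(-25)] + [58·47 − 32·(-13)] + [32·(-30) − 0·47] + [0·(-25) − 33·(-30)]| = 4193, so the area is 2096.5.
The number of boundary lattice points is Σ gcd(|Δx|,|Δy|) = gcd(25,12) + gcd(26,60) + gcd(32,77) + gcd(33,5) = 1+2+1+1 = 5.
Pick's theorem gives I = A − B/2 + 1 = 2096.5 − 5/2 + 1 = 2095, so the closed region contains I + B = 2095 + 5 = 2100 lattice points.

2100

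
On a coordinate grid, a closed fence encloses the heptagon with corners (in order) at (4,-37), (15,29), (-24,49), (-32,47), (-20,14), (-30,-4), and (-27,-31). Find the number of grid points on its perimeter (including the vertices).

Along each edge there are gcd(|Δx|,|Δy|)+1 lattice points, so counting each shared vertex once the boundary has gcd(11,66) + gcd(39,20) + gcd(8,2) + gcd(12,33) + gcd(10,18) + gcd(3,27) + gcd(31,6) = 11+1+2+3+2+3+1 = 23.

23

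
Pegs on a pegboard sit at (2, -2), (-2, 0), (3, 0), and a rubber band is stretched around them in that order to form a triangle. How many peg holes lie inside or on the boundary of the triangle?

10

By the shoelace formula, twice the signed area is |[2·0 − (-2)·(-2)] + [(-2)·0 − 3·0] + [3·(-2) − 2·0]| = 10, so the area is 5.
Summing gcd(|Δx|,|Δy|) over the edges gives the boundary count: gcd(4,2) + gcd(5,0) + gcd(1,2) = 2+5+1 = 8.
Pick's theorem gives I = A − B/2 + 1 = 5 − 8/2 + 1 = 2, so the closed region contains I + B = 2 + 8 = 10 lattice points.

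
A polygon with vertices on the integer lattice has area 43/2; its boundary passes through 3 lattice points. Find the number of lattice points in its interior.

Pick's theorem A = I + B/2 − 1 rearranges to I = A − B/2 + 1 = 43/2 − 3/2 + 1 = 21.

21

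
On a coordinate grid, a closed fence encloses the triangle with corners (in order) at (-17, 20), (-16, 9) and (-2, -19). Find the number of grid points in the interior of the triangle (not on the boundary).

55

The shoelace formula gives twice the area as |[(-17)·9 − (-16)·20] + [(-16)·(-19) − (-2)·9] + [(-2)·20 − (-17)·(-19)]| = 126, so the area is 63.
The number of boundary lattice points is Σ gcd(|Δx|,|Δy|) = gcd(1,11) + gcd(14,28) + gcd(15,39) = 1+14+3 = 18.
Pick's theorem gives I = A − B/2 + 1 = 63 − 18/2 + 1 = 55.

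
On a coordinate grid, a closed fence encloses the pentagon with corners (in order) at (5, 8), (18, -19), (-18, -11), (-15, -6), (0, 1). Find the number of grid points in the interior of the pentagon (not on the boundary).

425

Using the shoelace formula, 2A = |(5·(-19) − 18·8) + (18·(-11) − (-18)·(-19)) + ((-18)·(-6) − (-15)·(-11)) + ((-15)·1 − 0·(-6)) + (0·8 − 5·1)| = 856, so the area is 428.
Summing gcd(|Δx|,|Δy|) over the edges gives the boundary count: gcd(13,27) + gcd(36,8) + gcd(3,5) + gcd(15,7) + gcd(5,7) = 1+4+1+1+1 = 8.
By Pick's theorem A = I + B/2 − 1, so I = 428 − 8/2 + 1 = 425.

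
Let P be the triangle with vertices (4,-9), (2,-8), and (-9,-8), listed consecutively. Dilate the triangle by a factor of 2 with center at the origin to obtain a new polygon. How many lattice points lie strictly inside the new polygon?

Using the shoelace formula, 2A = |(4·(-8) − 2·(-9)) + (2·(-8) − (-9)·(-8)) + ((-9)·(-9) − 4·(-8))| = 11, so the area is 5.5.
Summing gcd(|Δx|,|Δy|) over the edges gives the boundary count: gcd(2,1) + gcd(11,0) + gcd(13,1) = 1+11+1 = 13.
Scaling by 2 multiplies the area by 2² = 4 (so the new area is 22) and multiplies the boundary lattice-point count by 2, giving 26.
By Pick's theorem, the interior count of the dilated polygon is 22 − 26/2 + 1 = 10.

10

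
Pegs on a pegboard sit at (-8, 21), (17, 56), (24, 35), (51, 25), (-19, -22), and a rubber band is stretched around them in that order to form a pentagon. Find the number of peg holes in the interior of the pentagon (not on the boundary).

1974

The shoelace formula gives twice the area as |[(-8)·56 − 17·21] + [17·35 − 24·56] + [24·25 − 51·35] + [51·(-22) − (-19)·25] + [(-19)·21 − (-8)·(-22)]| = 3961, so the area is 3961/2.
Along each edge there are gcd(|Δx|,|Δy|)+1 lattice points, so counting each shared vertex once the boundary has gcd(25,35) + gcd(7,21) + gcd(27,10) + gcd(70,47) + gcd(11,43) = 5+7+1+1+1 = 15.
By Pick's theorem A = I + B/2 − 1, so I = 3961/2 − 15/2 + 1 = 1974.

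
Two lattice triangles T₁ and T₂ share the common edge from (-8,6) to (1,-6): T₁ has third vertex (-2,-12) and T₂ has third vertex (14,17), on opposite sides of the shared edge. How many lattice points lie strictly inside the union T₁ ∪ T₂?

The union is the simple quadrilateral with vertices (-8,6), (-2,-12), (1,-6), (14,17) in order.
The shoelace formula gives twice the area as |((-8)·(-12) − (-2)·6) + ((-2)·(-6) − 1·(-12)) + (1·17 − 14·(-6)) + (14·6 − (-8)·17)| = 453, so the area is 226.5.
Summing gcd(|Δx|,|Δy|) over the edges gives the boundary count: gcd(6,18) + gcd(3,6) + gcd(13,23) + gcd(22,11) = 6+3+1+11 = 21.
By Pick's theorem I = A − B/2 + 1 = 226.5 − 21/2 + 1 = 217.

217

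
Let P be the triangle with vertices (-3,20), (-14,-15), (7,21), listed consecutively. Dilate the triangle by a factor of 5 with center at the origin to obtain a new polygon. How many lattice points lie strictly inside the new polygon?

4226

By the shoelace formula, twice the signed area is |((-3)·(-15) − (-14)·20) + ((-14)·21 − 7·(-15)) + (7·20 − (-3)·21)| = 339, so the area is 169.5.
The number of boundary lattice points is Σ gcd(|Δx|,|Δy|) = gcd(11,35) + gcd(21,36) + gcd(10,1) = 1+3+1 = 5.
Scaling by 5 multiplies the area by 5² = 25 (so the new area is 4237.5) and multiplies the boundary lattice-point count by 5, giving 25.
By Pick's theorem, the interior count of the dilated polygon is 4237.5 − 25/2 + 1 = 4226.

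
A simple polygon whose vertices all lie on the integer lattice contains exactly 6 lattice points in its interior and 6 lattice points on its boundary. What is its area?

Pick's theorem states A = I + B/2 − 1, so A = 6 + 6/2 − 1 = 8.

8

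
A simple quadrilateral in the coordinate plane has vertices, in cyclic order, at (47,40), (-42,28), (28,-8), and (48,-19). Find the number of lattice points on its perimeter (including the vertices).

5

Summing gcd(|Δx|,|Δy|) over the edges gives the boundary count: gcd(89,12) + gcd(70,36) + gcd(20,11) + gcd(1,59) = 1+2+1+1 = 5.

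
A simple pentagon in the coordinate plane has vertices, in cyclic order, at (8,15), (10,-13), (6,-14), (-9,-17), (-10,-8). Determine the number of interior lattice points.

361

By the shoelace formula, twice the signed area is |[8·(-13) − 10·15] + [10·(-14) − 6·(-13)] + [6·(-17) − (-9)·(-14)] + [(-9)·(-8) − (-10)·(-17)] + [(-10)·15 − 8·(-8)]| = 728, so the area is 364.
The number of boundary lattice points is Σ gcd(|Δx|,|Δy|) = gcd(2,28) + gcd(4,1) + gcd(15,3) + gcd(1,9) + gcd(18,23) = 2+1+3+1+1 = 8.
Pick's theorem gives I = A − B/2 + 1 = 364 − 8/2 + 1 = 361.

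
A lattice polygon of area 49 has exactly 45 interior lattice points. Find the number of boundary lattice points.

Pick's theorem gives A = I + B/2 − 1, so B = 2(A − I + 1) = 2(49 − 45 + 1) = 10.

10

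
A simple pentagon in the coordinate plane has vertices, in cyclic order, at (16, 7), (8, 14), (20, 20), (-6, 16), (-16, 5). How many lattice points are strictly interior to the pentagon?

256

By the shoelace formula, twice the signed area is |[16·14 − 8·7] + [8·20 − 20·14] + [20·16 − (-6)·20] + [(-6)·5 − (-16)·16] + [(-16)·7 − 16·5]| = 522, so the area is 261.
Along each edge there are gcd(|Δx|,|Δy|)+1 lattice points, so counting each shared vertex once the boundary has gcd(8,7) + gcd(12,6) + gcd(26,4) + gcd(10,11) + gcd(32,2) = 1+6+2+1+2 = 12.
By Pick's theorem A = I + B/2 − 1, so I = 261 − 12/2 + 1 = 256.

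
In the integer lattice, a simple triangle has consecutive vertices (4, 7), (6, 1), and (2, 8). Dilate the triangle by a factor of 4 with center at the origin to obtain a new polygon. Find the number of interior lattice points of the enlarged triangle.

Using the shoelace formula, 2A = |[4·1 − 6·7] + [6·8 − 2·1] + [2·7 − 4·8]| = 10, so the area is 5.
The number of boundary lattice points is Σ gcd(|Δx|,|Δy|) = gcd(2,6) + gcd(4,7) + gcd(2,1) = 2+1+1 = 4.
Scaling by 4 multiplies the area by 4² = 16 (so the new area is 80) and multiplies the boundary lattice-point count by 4, giving 16.
By Pick's theorem, the interior count of the dilated polygon is 80 − 16/2 + 1 = 73.

73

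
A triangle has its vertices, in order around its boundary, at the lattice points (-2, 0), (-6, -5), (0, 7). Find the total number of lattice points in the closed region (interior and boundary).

14

By the shoelace formula, twice the signed area is |[(-2)·(-5) − (-6)·0] + [(-6)·7 − 0·(-5)] + [0·0 − (-2)·7]| = 18, so the area is 9.
Along each edge there are gcd(|Δx|,|Δy|)+1 lattice points, so counting each shared vertex once the boundary has gcd(4,5) + gcd(6,12) + gcd(2,7) = 1+6+1 = 8.
Pick's theorem gives I = A − B/2 + 1 = 9 − 8/2 + 1 = 6, so the closed region contains I + B = 6 + 8 = 14 lattice points.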